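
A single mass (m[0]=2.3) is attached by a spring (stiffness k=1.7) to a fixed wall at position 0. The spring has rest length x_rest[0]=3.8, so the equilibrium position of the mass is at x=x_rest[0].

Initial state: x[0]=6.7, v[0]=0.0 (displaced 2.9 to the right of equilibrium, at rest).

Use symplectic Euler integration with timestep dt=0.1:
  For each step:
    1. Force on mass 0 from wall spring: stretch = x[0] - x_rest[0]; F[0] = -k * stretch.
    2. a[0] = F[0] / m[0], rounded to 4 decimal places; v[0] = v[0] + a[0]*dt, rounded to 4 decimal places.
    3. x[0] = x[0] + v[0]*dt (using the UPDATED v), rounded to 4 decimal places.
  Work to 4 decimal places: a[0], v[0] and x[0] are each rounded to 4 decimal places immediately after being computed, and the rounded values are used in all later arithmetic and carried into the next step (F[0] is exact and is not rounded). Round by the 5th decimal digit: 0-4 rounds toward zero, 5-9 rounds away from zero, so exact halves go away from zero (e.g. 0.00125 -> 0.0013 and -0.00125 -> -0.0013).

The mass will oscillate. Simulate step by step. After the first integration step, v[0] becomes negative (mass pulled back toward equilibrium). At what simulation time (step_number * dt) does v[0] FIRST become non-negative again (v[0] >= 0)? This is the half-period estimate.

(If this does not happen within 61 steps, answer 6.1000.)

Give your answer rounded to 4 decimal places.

Step 0: x=[6.7000] v=[0.0000]
Step 1: x=[6.6786] v=[-0.2144]
Step 2: x=[6.6359] v=[-0.4272]
Step 3: x=[6.5722] v=[-0.6368]
Step 4: x=[6.4880] v=[-0.8417]
Step 5: x=[6.3840] v=[-1.0404]
Step 6: x=[6.2609] v=[-1.2314]
Step 7: x=[6.1196] v=[-1.4133]
Step 8: x=[5.9611] v=[-1.5848]
Step 9: x=[5.7867] v=[-1.7445]
Step 10: x=[5.5976] v=[-1.8913]
Step 11: x=[5.3952] v=[-2.0242]
Step 12: x=[5.1810] v=[-2.1421]
Step 13: x=[4.9566] v=[-2.2442]
Step 14: x=[4.7236] v=[-2.3297]
Step 15: x=[4.4838] v=[-2.3980]
Step 16: x=[4.2390] v=[-2.4485]
Step 17: x=[3.9909] v=[-2.4810]
Step 18: x=[3.7414] v=[-2.4951]
Step 19: x=[3.4923] v=[-2.4908]
Step 20: x=[3.2455] v=[-2.4681]
Step 21: x=[3.0028] v=[-2.4271]
Step 22: x=[2.7660] v=[-2.3682]
Step 23: x=[2.5368] v=[-2.2918]
Step 24: x=[2.3170] v=[-2.1984]
Step 25: x=[2.1081] v=[-2.0888]
Step 26: x=[1.9117] v=[-1.9638]
Step 27: x=[1.7293] v=[-1.8242]
Step 28: x=[1.5622] v=[-1.6712]
Step 29: x=[1.4116] v=[-1.5058]
Step 30: x=[1.2787] v=[-1.3293]
Step 31: x=[1.1644] v=[-1.1429]
Step 32: x=[1.0696] v=[-0.9481]
Step 33: x=[0.9950] v=[-0.7463]
Step 34: x=[0.9411] v=[-0.5390]
Step 35: x=[0.9083] v=[-0.3277]
Step 36: x=[0.8969] v=[-0.1140]
Step 37: x=[0.9070] v=[0.1006]
First v>=0 after going negative at step 37, time=3.7000

Answer: 3.7000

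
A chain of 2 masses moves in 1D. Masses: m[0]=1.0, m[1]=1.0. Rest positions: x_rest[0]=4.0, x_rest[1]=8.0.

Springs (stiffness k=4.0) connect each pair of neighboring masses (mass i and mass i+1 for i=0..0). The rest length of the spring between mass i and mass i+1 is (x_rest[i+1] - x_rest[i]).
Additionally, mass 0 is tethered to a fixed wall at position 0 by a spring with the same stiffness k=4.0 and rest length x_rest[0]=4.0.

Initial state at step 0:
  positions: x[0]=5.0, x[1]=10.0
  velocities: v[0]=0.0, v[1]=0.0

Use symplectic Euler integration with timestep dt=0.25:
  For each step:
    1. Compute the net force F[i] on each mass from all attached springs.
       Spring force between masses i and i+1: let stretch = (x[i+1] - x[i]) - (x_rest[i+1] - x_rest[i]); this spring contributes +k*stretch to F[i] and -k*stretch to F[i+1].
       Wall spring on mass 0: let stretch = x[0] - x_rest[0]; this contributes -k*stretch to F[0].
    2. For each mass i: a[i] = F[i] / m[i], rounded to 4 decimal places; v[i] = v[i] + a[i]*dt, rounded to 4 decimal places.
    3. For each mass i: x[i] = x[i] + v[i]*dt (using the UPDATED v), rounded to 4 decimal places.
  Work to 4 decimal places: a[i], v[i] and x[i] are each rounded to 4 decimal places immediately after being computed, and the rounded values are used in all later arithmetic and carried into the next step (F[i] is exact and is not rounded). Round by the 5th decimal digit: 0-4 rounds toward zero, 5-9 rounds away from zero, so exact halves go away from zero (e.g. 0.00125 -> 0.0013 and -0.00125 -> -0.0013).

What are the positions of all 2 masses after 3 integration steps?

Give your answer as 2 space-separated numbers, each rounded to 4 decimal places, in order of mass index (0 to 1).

Answer: 4.7344 8.7813

Derivation:
Step 0: x=[5.0000 10.0000] v=[0.0000 0.0000]
Step 1: x=[5.0000 9.7500] v=[0.0000 -1.0000]
Step 2: x=[4.9375 9.3125] v=[-0.2500 -1.7500]
Step 3: x=[4.7344 8.7813] v=[-0.8125 -2.1250]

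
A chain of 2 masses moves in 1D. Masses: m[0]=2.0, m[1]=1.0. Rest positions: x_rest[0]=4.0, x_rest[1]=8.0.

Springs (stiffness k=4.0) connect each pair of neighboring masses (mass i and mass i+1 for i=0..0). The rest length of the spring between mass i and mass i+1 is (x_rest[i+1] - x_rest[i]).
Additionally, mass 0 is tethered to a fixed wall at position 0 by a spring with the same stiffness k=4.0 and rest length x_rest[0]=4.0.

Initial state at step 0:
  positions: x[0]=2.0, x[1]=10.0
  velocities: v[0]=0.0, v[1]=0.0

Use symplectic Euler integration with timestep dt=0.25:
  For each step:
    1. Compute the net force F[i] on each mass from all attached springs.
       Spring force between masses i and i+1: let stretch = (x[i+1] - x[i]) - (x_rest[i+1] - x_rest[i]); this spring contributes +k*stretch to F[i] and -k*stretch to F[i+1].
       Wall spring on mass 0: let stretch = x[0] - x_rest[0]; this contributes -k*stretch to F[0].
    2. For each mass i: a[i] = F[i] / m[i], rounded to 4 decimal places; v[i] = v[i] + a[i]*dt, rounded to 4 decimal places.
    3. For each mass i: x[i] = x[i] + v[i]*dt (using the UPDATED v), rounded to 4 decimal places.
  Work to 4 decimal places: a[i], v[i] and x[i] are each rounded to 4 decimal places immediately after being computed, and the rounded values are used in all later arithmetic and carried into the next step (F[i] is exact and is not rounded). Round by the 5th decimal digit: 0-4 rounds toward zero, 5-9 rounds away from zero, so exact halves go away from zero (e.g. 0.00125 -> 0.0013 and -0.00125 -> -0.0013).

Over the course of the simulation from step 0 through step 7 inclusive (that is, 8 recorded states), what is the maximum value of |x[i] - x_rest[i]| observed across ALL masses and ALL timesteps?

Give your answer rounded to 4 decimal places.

Step 0: x=[2.0000 10.0000] v=[0.0000 0.0000]
Step 1: x=[2.7500 9.0000] v=[3.0000 -4.0000]
Step 2: x=[3.9375 7.4375] v=[4.7500 -6.2500]
Step 3: x=[5.0703 6.0000] v=[4.5313 -5.7500]
Step 4: x=[5.6856 5.3301] v=[2.4610 -2.6797]
Step 5: x=[5.5457 5.7491] v=[-0.5596 1.6758]
Step 6: x=[4.7380 7.1172] v=[-3.2308 5.4724]
Step 7: x=[3.6355 8.8905] v=[-4.4102 7.0932]
Max displacement = 2.6699

Answer: 2.6699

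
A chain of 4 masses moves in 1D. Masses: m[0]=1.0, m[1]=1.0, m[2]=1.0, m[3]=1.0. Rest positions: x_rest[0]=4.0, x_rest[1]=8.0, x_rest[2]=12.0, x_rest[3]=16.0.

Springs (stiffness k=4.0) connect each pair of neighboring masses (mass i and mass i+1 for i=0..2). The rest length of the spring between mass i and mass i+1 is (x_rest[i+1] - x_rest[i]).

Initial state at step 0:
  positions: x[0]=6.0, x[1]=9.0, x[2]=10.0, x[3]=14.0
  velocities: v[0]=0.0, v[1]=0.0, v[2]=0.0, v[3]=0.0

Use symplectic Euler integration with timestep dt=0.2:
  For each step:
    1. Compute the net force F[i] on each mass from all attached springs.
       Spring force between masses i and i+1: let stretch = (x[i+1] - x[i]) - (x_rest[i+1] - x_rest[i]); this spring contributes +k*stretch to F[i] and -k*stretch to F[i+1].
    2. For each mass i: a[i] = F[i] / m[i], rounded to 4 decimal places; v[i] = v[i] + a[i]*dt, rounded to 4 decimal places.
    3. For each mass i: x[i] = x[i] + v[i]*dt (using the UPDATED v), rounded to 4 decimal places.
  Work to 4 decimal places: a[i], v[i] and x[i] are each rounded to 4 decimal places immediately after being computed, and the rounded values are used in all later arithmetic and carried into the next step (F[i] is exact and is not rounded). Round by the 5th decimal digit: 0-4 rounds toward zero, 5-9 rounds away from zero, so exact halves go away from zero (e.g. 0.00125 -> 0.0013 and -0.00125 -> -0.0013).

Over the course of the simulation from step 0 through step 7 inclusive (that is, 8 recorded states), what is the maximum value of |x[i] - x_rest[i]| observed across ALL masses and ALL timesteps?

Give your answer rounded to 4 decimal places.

Answer: 2.0815

Derivation:
Step 0: x=[6.0000 9.0000 10.0000 14.0000] v=[0.0000 0.0000 0.0000 0.0000]
Step 1: x=[5.8400 8.6800 10.4800 14.0000] v=[-0.8000 -1.6000 2.4000 0.0000]
Step 2: x=[5.4944 8.1936 11.2352 14.0768] v=[-1.7280 -2.4320 3.7760 0.3840]
Step 3: x=[4.9407 7.7620 11.9584 14.3389] v=[-2.7686 -2.1581 3.6160 1.3107]
Step 4: x=[4.1984 7.5504 12.3911 14.8602] v=[-3.7116 -1.0580 2.1633 2.6063]
Step 5: x=[3.3524 7.5770 12.4443 15.6264] v=[-4.2300 0.1330 0.2660 3.8310]
Step 6: x=[2.5423 7.7064 12.2279 16.5235] v=[-4.0503 0.6472 -1.0822 4.4853]
Step 7: x=[1.9185 7.7330 11.9753 17.3733] v=[-3.1190 0.1331 -1.2629 4.2488]
Max displacement = 2.0815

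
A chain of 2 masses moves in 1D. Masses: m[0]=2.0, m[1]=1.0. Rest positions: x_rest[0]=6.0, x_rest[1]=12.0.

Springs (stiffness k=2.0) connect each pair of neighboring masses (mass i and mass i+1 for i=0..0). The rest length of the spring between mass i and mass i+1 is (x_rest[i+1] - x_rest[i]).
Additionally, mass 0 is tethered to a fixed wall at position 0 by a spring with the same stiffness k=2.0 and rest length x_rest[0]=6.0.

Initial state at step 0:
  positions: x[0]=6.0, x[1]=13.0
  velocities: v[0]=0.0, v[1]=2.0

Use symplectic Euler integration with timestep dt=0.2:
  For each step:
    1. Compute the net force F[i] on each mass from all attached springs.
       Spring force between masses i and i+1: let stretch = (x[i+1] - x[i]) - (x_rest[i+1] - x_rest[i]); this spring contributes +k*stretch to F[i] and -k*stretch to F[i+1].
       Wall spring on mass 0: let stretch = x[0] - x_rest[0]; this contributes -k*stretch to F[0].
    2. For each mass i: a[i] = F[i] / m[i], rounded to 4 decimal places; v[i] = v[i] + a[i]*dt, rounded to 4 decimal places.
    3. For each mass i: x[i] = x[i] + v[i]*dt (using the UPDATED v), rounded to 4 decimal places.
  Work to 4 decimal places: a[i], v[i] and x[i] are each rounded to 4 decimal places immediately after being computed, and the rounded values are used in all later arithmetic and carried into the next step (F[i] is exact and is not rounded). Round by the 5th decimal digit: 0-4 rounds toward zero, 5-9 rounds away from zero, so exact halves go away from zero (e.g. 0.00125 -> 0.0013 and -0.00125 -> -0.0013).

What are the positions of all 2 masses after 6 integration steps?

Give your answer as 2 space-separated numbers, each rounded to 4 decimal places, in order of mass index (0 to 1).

Answer: 6.8909 13.3694

Derivation:
Step 0: x=[6.0000 13.0000] v=[0.0000 2.0000]
Step 1: x=[6.0400 13.3200] v=[0.2000 1.6000]
Step 2: x=[6.1296 13.5376] v=[0.4480 1.0880]
Step 3: x=[6.2703 13.6426] v=[0.7037 0.5248]
Step 4: x=[6.4551 13.6378] v=[0.9241 -0.0241]
Step 5: x=[6.6690 13.5384] v=[1.0696 -0.4972]
Step 6: x=[6.8909 13.3694] v=[1.1097 -0.8450]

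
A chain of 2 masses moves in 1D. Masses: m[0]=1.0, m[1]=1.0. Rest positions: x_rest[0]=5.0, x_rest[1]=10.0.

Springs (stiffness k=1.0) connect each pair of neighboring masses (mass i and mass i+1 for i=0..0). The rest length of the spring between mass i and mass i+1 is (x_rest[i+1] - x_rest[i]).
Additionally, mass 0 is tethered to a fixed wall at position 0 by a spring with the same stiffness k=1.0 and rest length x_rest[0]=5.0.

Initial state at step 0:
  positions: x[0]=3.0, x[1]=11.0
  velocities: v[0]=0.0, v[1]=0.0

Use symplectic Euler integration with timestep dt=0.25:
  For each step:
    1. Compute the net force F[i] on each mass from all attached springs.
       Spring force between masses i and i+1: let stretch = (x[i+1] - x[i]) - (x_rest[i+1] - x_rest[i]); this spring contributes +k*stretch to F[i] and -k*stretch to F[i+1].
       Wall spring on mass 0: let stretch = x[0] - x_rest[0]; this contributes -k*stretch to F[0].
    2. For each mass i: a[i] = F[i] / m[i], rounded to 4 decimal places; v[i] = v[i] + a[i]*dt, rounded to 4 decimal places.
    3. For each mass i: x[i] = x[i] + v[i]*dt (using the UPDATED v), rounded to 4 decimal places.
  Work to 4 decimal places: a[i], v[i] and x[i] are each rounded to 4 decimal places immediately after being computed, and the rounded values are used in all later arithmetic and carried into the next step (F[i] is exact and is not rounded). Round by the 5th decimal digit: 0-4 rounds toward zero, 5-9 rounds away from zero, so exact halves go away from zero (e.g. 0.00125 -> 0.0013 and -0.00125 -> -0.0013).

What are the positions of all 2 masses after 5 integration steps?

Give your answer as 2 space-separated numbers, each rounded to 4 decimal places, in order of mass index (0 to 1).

Step 0: x=[3.0000 11.0000] v=[0.0000 0.0000]
Step 1: x=[3.3125 10.8125] v=[1.2500 -0.7500]
Step 2: x=[3.8867 10.4688] v=[2.2969 -1.3750]
Step 3: x=[4.6294 10.0262] v=[2.9708 -1.7705]
Step 4: x=[5.4201 9.5588] v=[3.1627 -1.8697]
Step 5: x=[6.1307 9.1452] v=[2.8424 -1.6544]

Answer: 6.1307 9.1452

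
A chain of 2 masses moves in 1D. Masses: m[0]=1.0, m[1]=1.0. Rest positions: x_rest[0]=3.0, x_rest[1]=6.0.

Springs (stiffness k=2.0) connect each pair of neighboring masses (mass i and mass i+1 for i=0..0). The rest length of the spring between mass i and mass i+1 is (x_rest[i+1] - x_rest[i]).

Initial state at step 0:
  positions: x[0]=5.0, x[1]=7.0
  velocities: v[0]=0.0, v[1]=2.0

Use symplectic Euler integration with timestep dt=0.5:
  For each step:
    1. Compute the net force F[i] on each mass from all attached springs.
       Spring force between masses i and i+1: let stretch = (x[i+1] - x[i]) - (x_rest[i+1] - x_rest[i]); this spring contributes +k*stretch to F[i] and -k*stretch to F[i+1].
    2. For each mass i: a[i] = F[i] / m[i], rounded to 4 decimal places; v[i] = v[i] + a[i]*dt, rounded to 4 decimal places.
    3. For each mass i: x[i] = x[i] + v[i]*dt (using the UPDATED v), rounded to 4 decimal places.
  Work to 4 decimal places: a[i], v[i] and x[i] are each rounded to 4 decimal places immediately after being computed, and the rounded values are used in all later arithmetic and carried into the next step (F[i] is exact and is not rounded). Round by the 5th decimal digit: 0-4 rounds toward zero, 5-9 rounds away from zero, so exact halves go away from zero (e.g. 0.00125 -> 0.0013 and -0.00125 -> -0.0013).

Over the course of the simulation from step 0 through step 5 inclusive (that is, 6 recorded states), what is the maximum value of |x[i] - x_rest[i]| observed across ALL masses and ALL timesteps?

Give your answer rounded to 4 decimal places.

Step 0: x=[5.0000 7.0000] v=[0.0000 2.0000]
Step 1: x=[4.5000 8.5000] v=[-1.0000 3.0000]
Step 2: x=[4.5000 9.5000] v=[0.0000 2.0000]
Step 3: x=[5.5000 9.5000] v=[2.0000 0.0000]
Step 4: x=[7.0000 9.0000] v=[3.0000 -1.0000]
Step 5: x=[8.0000 9.0000] v=[2.0000 0.0000]
Max displacement = 5.0000

Answer: 5.0000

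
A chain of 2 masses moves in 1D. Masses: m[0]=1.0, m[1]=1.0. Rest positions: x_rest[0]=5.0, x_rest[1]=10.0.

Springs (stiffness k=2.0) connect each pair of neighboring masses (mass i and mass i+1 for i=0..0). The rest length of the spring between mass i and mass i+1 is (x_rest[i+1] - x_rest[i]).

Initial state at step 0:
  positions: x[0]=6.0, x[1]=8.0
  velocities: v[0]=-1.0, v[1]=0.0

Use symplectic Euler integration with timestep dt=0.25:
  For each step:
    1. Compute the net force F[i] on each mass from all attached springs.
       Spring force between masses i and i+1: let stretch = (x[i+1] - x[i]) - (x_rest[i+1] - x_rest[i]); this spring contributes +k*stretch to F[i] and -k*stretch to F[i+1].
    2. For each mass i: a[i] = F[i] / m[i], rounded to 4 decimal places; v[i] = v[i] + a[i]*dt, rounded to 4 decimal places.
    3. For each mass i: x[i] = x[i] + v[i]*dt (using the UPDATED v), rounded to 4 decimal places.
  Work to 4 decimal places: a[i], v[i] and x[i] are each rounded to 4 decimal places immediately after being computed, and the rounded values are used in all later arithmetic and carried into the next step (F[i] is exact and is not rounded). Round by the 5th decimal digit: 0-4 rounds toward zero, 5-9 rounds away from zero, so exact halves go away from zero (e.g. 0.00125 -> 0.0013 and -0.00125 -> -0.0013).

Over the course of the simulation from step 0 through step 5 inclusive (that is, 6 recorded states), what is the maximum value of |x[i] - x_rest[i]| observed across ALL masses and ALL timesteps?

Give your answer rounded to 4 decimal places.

Step 0: x=[6.0000 8.0000] v=[-1.0000 0.0000]
Step 1: x=[5.3750 8.3750] v=[-2.5000 1.5000]
Step 2: x=[4.5000 9.0000] v=[-3.5000 2.5000]
Step 3: x=[3.5625 9.6875] v=[-3.7500 2.7500]
Step 4: x=[2.7656 10.2344] v=[-3.1875 2.1875]
Step 5: x=[2.2773 10.4727] v=[-1.9531 0.9531]
Max displacement = 2.7227

Answer: 2.7227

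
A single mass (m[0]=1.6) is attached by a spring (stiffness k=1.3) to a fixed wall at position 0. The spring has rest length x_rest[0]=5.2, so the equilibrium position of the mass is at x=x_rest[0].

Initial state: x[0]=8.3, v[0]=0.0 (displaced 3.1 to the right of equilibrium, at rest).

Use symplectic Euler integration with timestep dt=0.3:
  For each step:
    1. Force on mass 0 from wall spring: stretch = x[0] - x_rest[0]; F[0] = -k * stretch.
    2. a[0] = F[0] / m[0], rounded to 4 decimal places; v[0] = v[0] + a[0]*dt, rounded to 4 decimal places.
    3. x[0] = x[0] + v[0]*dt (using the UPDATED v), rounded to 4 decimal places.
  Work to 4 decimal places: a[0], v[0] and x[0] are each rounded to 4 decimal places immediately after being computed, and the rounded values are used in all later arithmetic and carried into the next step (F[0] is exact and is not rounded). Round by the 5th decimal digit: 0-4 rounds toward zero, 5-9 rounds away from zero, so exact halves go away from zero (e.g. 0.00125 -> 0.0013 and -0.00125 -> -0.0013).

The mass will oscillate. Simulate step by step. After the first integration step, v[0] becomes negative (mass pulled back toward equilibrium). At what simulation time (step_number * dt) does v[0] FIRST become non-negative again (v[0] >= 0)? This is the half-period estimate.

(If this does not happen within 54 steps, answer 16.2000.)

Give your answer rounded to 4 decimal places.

Answer: 3.6000

Derivation:
Step 0: x=[8.3000] v=[0.0000]
Step 1: x=[8.0733] v=[-0.7556]
Step 2: x=[7.6365] v=[-1.4560]
Step 3: x=[7.0215] v=[-2.0499]
Step 4: x=[6.2733] v=[-2.4939]
Step 5: x=[5.4467] v=[-2.7555]
Step 6: x=[4.6020] v=[-2.8156]
Step 7: x=[3.8011] v=[-2.6698]
Step 8: x=[3.1025] v=[-2.3288]
Step 9: x=[2.5573] v=[-1.8175]
Step 10: x=[2.2053] v=[-1.1733]
Step 11: x=[2.0723] v=[-0.4433]
Step 12: x=[2.1680] v=[0.3191]
First v>=0 after going negative at step 12, time=3.6000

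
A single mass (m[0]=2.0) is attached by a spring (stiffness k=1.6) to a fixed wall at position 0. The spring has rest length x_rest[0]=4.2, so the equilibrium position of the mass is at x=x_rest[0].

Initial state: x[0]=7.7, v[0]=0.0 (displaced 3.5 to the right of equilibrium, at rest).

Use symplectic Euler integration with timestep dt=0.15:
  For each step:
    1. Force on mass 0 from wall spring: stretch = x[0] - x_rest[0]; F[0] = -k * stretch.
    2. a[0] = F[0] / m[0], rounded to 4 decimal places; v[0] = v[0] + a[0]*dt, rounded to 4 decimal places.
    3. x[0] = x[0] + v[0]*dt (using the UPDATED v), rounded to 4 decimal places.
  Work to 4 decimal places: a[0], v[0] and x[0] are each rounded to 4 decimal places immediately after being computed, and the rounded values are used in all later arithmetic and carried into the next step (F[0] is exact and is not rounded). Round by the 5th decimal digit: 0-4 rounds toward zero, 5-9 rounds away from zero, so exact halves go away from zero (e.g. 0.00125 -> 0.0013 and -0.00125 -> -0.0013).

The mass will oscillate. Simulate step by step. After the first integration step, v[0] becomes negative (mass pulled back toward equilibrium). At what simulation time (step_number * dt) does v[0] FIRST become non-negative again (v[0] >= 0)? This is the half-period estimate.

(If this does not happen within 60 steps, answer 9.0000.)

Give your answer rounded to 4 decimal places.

Answer: 3.6000

Derivation:
Step 0: x=[7.7000] v=[0.0000]
Step 1: x=[7.6370] v=[-0.4200]
Step 2: x=[7.5121] v=[-0.8324]
Step 3: x=[7.3276] v=[-1.2299]
Step 4: x=[7.0868] v=[-1.6052]
Step 5: x=[6.7941] v=[-1.9516]
Step 6: x=[6.4547] v=[-2.2629]
Step 7: x=[6.0747] v=[-2.5335]
Step 8: x=[5.6609] v=[-2.7585]
Step 9: x=[5.2208] v=[-2.9338]
Step 10: x=[4.7624] v=[-3.0563]
Step 11: x=[4.2938] v=[-3.1238]
Step 12: x=[3.8235] v=[-3.1351]
Step 13: x=[3.3600] v=[-3.0899]
Step 14: x=[2.9116] v=[-2.9891]
Step 15: x=[2.4864] v=[-2.8345]
Step 16: x=[2.0921] v=[-2.6289]
Step 17: x=[1.7357] v=[-2.3760]
Step 18: x=[1.4237] v=[-2.0803]
Step 19: x=[1.1616] v=[-1.7472]
Step 20: x=[0.9542] v=[-1.3826]
Step 21: x=[0.8052] v=[-0.9931]
Step 22: x=[0.7173] v=[-0.5857]
Step 23: x=[0.6921] v=[-0.1678]
Step 24: x=[0.7301] v=[0.2531]
First v>=0 after going negative at step 24, time=3.6000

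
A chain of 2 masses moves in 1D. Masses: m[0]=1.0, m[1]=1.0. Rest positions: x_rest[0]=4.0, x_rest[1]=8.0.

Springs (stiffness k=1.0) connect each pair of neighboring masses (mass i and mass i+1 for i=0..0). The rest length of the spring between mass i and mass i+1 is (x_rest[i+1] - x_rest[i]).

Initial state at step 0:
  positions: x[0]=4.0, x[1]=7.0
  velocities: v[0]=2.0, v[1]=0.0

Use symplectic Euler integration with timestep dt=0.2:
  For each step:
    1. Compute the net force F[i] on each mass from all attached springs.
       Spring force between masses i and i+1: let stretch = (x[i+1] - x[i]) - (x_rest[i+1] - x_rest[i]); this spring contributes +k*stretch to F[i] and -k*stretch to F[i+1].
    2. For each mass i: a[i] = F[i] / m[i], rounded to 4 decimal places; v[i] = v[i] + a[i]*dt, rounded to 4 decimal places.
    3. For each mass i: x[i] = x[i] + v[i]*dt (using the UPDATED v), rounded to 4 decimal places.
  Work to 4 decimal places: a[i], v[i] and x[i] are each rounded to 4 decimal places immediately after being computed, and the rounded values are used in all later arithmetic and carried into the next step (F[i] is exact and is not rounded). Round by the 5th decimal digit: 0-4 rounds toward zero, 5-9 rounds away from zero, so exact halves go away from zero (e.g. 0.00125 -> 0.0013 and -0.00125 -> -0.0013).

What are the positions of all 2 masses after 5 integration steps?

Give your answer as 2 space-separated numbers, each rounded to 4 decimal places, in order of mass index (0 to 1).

Step 0: x=[4.0000 7.0000] v=[2.0000 0.0000]
Step 1: x=[4.3600 7.0400] v=[1.8000 0.2000]
Step 2: x=[4.6672 7.1328] v=[1.5360 0.4640]
Step 3: x=[4.9130 7.2870] v=[1.2291 0.7709]
Step 4: x=[5.0938 7.5062] v=[0.9039 1.0961]
Step 5: x=[5.2111 7.7889] v=[0.5864 1.4136]

Answer: 5.2111 7.7889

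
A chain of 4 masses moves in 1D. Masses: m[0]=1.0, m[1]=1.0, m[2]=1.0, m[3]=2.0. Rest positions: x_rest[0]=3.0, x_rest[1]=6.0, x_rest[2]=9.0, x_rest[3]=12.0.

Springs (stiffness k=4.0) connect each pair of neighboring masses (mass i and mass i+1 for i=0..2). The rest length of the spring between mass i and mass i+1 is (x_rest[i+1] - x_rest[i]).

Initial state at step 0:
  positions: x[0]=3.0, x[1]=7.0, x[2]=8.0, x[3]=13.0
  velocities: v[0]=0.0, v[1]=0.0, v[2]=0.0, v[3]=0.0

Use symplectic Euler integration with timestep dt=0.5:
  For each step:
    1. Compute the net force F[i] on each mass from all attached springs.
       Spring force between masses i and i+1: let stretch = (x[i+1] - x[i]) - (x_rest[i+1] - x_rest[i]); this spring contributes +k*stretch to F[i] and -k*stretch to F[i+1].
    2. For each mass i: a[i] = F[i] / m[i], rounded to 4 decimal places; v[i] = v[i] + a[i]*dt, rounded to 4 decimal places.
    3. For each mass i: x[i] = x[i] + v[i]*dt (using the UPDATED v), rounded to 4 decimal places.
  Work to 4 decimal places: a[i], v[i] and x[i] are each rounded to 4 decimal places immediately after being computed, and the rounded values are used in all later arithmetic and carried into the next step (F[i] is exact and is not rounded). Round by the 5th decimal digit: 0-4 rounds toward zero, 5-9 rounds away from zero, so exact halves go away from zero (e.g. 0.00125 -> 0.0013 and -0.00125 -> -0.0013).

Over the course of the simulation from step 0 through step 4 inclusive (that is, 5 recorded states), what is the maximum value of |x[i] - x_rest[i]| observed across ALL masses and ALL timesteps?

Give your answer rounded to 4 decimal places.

Answer: 3.0000

Derivation:
Step 0: x=[3.0000 7.0000 8.0000 13.0000] v=[0.0000 0.0000 0.0000 0.0000]
Step 1: x=[4.0000 4.0000 12.0000 12.0000] v=[2.0000 -6.0000 8.0000 -2.0000]
Step 2: x=[2.0000 9.0000 8.0000 12.5000] v=[-4.0000 10.0000 -8.0000 1.0000]
Step 3: x=[4.0000 6.0000 9.5000 12.2500] v=[4.0000 -6.0000 3.0000 -0.5000]
Step 4: x=[5.0000 4.5000 10.2500 12.1250] v=[2.0000 -3.0000 1.5000 -0.2500]
Max displacement = 3.0000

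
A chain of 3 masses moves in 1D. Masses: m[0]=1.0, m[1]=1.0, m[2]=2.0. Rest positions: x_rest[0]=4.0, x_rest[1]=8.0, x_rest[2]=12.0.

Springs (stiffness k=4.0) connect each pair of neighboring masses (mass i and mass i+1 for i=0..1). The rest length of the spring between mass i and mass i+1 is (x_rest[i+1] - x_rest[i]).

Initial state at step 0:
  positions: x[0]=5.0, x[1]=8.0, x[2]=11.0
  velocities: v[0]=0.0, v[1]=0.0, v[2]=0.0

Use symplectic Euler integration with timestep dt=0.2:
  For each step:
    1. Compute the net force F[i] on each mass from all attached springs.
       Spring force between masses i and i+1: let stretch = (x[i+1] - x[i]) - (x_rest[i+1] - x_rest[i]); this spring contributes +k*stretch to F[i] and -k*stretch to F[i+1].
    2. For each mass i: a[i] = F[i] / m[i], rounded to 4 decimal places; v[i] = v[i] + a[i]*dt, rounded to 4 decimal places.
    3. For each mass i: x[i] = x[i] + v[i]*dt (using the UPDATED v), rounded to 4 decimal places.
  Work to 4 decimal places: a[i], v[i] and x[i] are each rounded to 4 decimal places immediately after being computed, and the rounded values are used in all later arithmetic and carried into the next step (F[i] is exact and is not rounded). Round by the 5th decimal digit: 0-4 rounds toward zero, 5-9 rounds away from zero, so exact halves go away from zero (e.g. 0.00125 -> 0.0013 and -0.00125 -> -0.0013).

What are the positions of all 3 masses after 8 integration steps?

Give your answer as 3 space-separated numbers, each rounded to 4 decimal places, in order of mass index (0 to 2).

Answer: 2.6130 7.3369 12.5250

Derivation:
Step 0: x=[5.0000 8.0000 11.0000] v=[0.0000 0.0000 0.0000]
Step 1: x=[4.8400 8.0000 11.0800] v=[-0.8000 0.0000 0.4000]
Step 2: x=[4.5456 7.9872 11.2336] v=[-1.4720 -0.0640 0.7680]
Step 3: x=[4.1619 7.9432 11.4475] v=[-1.9187 -0.2202 1.0694]
Step 4: x=[3.7432 7.8548 11.7010] v=[-2.0937 -0.4418 1.2677]
Step 5: x=[3.3423 7.7240 11.9668] v=[-2.0044 -0.6541 1.3292]
Step 6: x=[3.0025 7.5710 12.2132] v=[-1.6990 -0.7652 1.2321]
Step 7: x=[2.7537 7.4298 12.4082] v=[-1.2442 -0.7062 0.9752]
Step 8: x=[2.6130 7.3369 12.5250] v=[-0.7033 -0.4644 0.5838]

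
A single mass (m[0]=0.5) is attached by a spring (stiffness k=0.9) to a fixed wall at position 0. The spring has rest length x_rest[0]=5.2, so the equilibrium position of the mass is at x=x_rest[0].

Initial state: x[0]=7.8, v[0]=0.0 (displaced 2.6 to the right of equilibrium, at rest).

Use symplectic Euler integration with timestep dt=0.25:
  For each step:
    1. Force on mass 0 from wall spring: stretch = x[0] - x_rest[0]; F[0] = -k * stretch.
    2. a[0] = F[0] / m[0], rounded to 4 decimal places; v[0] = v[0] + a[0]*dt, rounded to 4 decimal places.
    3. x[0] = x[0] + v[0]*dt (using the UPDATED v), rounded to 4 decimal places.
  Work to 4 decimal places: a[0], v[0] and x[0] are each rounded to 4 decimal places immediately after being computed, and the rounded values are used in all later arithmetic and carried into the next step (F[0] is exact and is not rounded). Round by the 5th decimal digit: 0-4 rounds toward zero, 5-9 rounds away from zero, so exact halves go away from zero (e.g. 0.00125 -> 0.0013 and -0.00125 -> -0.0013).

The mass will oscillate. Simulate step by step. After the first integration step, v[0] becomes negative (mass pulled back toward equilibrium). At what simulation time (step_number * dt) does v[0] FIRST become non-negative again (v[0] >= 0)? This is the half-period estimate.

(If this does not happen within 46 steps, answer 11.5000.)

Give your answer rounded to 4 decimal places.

Step 0: x=[7.8000] v=[0.0000]
Step 1: x=[7.5075] v=[-1.1700]
Step 2: x=[6.9554] v=[-2.2084]
Step 3: x=[6.2058] v=[-2.9983]
Step 4: x=[5.3431] v=[-3.4509]
Step 5: x=[4.4643] v=[-3.5153]
Step 6: x=[3.6683] v=[-3.1842]
Step 7: x=[3.0446] v=[-2.4949]
Step 8: x=[2.6634] v=[-1.5250]
Step 9: x=[2.5675] v=[-0.3835]
Step 10: x=[2.7678] v=[0.8011]
First v>=0 after going negative at step 10, time=2.5000

Answer: 2.5000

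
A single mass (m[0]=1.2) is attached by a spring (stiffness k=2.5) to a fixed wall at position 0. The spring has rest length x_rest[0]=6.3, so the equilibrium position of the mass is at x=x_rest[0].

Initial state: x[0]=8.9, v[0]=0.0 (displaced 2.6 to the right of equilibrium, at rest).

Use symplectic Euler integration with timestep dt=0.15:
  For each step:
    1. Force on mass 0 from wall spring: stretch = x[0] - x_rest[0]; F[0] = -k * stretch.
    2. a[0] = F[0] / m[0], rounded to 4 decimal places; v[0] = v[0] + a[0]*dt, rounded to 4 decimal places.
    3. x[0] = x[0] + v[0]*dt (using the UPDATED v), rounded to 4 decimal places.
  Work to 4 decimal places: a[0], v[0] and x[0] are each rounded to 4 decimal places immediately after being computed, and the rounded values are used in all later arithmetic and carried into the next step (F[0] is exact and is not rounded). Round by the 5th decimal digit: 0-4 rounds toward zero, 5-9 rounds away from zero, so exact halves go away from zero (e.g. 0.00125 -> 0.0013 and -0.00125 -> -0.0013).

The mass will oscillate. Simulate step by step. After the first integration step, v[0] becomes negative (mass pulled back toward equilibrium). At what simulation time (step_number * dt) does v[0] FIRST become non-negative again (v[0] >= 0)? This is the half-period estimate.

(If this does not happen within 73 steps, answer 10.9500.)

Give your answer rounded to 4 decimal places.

Step 0: x=[8.9000] v=[0.0000]
Step 1: x=[8.7781] v=[-0.8125]
Step 2: x=[8.5401] v=[-1.5869]
Step 3: x=[8.1971] v=[-2.2869]
Step 4: x=[7.7651] v=[-2.8797]
Step 5: x=[7.2645] v=[-3.3375]
Step 6: x=[6.7187] v=[-3.6389]
Step 7: x=[6.1532] v=[-3.7697]
Step 8: x=[5.5946] v=[-3.7238]
Step 9: x=[5.0691] v=[-3.5034]
Step 10: x=[4.6013] v=[-3.1187]
Step 11: x=[4.2131] v=[-2.5879]
Step 12: x=[3.9227] v=[-1.9357]
Step 13: x=[3.7438] v=[-1.1928]
Step 14: x=[3.6847] v=[-0.3940]
Step 15: x=[3.7482] v=[0.4233]
First v>=0 after going negative at step 15, time=2.2500

Answer: 2.2500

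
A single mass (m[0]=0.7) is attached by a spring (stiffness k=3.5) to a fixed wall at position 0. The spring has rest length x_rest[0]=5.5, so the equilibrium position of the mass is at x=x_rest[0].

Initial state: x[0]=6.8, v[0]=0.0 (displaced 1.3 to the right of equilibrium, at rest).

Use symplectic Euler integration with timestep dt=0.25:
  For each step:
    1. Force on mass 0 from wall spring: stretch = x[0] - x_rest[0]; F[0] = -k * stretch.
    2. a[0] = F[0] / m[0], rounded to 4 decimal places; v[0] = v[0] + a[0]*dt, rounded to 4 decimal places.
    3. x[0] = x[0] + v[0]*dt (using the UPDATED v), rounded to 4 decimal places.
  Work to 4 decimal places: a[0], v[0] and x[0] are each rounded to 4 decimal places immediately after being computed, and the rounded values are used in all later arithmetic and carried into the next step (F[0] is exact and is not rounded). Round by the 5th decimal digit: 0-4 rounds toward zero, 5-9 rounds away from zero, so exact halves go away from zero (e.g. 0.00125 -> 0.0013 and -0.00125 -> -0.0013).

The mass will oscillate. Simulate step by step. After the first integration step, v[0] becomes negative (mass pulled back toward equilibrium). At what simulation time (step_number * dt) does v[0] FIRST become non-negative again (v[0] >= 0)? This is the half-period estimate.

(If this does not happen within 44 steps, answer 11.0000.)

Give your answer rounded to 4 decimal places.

Answer: 1.5000

Derivation:
Step 0: x=[6.8000] v=[0.0000]
Step 1: x=[6.3938] v=[-1.6250]
Step 2: x=[5.7082] v=[-2.7423]
Step 3: x=[4.9576] v=[-3.0026]
Step 4: x=[4.3765] v=[-2.3246]
Step 5: x=[4.1465] v=[-0.9202]
Step 6: x=[4.3394] v=[0.7717]
First v>=0 after going negative at step 6, time=1.5000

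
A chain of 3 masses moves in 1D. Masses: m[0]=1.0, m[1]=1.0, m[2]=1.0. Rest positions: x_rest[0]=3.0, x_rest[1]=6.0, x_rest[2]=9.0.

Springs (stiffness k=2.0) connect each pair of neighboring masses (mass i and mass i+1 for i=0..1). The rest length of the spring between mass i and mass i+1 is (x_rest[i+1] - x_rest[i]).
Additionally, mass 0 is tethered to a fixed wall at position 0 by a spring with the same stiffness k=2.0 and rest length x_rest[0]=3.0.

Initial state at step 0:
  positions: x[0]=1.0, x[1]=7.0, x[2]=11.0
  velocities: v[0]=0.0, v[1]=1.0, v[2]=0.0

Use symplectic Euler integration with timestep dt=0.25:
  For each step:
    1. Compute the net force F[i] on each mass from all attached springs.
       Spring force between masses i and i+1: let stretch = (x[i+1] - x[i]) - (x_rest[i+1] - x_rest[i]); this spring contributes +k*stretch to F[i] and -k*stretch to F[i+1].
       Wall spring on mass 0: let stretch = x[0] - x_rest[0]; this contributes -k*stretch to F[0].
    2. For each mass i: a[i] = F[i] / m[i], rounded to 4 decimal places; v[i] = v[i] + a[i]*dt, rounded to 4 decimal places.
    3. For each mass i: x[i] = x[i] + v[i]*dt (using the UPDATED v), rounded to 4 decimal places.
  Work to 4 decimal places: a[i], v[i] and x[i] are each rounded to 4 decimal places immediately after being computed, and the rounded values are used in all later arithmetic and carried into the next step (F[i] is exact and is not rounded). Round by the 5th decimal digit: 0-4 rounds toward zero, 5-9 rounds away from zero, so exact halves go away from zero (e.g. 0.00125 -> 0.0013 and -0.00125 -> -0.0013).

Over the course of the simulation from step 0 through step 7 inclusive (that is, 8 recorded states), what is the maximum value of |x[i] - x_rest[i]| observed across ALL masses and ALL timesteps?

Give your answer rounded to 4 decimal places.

Answer: 2.7579

Derivation:
Step 0: x=[1.0000 7.0000 11.0000] v=[0.0000 1.0000 0.0000]
Step 1: x=[1.6250 7.0000 10.8750] v=[2.5000 0.0000 -0.5000]
Step 2: x=[2.7188 6.8125 10.6406] v=[4.3750 -0.7500 -0.9375]
Step 3: x=[3.9844 6.5918 10.3027] v=[5.0625 -0.8828 -1.3516]
Step 4: x=[5.0779 6.5090 9.8759] v=[4.3740 -0.3311 -1.7071]
Step 5: x=[5.7156 6.6682 9.4033] v=[2.5506 0.6368 -1.8906]
Step 6: x=[5.7579 7.0502 8.9638] v=[0.1691 1.5281 -1.7582]
Step 7: x=[5.2420 7.5099 8.6601] v=[-2.0637 1.8388 -1.2150]
Max displacement = 2.7579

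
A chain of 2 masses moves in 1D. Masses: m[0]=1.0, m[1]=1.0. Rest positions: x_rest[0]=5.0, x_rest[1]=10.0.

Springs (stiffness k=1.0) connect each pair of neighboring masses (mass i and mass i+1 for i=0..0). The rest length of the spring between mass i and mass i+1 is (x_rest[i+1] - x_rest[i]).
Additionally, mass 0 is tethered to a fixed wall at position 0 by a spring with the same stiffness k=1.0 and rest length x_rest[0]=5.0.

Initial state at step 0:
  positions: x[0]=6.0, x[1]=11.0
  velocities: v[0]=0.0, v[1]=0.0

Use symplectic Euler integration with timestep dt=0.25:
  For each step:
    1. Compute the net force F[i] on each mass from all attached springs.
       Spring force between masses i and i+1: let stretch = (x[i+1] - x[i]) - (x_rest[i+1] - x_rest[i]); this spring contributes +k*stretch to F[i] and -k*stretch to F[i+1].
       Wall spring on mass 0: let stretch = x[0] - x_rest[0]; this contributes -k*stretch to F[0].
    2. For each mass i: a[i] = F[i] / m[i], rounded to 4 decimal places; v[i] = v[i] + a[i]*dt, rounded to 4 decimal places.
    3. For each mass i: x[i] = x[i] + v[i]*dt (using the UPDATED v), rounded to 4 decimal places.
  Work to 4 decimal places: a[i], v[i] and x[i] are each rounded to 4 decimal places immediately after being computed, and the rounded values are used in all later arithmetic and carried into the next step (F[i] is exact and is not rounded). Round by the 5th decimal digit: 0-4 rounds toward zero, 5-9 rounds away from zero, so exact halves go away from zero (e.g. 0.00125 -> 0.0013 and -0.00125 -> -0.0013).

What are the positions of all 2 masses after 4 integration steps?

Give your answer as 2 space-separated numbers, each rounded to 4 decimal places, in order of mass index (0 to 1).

Step 0: x=[6.0000 11.0000] v=[0.0000 0.0000]
Step 1: x=[5.9375 11.0000] v=[-0.2500 0.0000]
Step 2: x=[5.8203 10.9961] v=[-0.4688 -0.0156]
Step 3: x=[5.6628 10.9812] v=[-0.6299 -0.0596]
Step 4: x=[5.4838 10.9464] v=[-0.7160 -0.1392]

Answer: 5.4838 10.9464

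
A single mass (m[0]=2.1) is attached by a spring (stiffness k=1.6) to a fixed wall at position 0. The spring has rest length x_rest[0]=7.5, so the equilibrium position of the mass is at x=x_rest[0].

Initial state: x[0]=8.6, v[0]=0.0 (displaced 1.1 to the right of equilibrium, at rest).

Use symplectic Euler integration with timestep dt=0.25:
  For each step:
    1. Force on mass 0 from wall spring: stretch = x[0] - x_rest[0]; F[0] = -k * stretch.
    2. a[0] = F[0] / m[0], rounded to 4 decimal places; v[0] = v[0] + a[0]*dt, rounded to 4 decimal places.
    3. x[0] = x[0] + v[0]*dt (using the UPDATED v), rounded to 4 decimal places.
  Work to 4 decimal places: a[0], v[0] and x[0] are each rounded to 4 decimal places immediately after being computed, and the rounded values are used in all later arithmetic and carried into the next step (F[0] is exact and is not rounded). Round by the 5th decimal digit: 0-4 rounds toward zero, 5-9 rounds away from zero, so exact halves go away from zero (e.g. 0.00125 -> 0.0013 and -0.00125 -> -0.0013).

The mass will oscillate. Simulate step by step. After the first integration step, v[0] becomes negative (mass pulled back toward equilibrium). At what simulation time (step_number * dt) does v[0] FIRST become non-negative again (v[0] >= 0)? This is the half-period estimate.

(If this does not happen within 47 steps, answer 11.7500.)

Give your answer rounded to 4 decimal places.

Step 0: x=[8.6000] v=[0.0000]
Step 1: x=[8.5476] v=[-0.2095]
Step 2: x=[8.4453] v=[-0.4091]
Step 3: x=[8.2980] v=[-0.5892]
Step 4: x=[8.1127] v=[-0.7412]
Step 5: x=[7.8982] v=[-0.8579]
Step 6: x=[7.6648] v=[-0.9338]
Step 7: x=[7.4235] v=[-0.9652]
Step 8: x=[7.1859] v=[-0.9506]
Step 9: x=[6.9632] v=[-0.8908]
Step 10: x=[6.7661] v=[-0.7886]
Step 11: x=[6.6039] v=[-0.6488]
Step 12: x=[6.4844] v=[-0.4781]
Step 13: x=[6.4132] v=[-0.2847]
Step 14: x=[6.3938] v=[-0.0777]
Step 15: x=[6.4271] v=[0.1330]
First v>=0 after going negative at step 15, time=3.7500

Answer: 3.7500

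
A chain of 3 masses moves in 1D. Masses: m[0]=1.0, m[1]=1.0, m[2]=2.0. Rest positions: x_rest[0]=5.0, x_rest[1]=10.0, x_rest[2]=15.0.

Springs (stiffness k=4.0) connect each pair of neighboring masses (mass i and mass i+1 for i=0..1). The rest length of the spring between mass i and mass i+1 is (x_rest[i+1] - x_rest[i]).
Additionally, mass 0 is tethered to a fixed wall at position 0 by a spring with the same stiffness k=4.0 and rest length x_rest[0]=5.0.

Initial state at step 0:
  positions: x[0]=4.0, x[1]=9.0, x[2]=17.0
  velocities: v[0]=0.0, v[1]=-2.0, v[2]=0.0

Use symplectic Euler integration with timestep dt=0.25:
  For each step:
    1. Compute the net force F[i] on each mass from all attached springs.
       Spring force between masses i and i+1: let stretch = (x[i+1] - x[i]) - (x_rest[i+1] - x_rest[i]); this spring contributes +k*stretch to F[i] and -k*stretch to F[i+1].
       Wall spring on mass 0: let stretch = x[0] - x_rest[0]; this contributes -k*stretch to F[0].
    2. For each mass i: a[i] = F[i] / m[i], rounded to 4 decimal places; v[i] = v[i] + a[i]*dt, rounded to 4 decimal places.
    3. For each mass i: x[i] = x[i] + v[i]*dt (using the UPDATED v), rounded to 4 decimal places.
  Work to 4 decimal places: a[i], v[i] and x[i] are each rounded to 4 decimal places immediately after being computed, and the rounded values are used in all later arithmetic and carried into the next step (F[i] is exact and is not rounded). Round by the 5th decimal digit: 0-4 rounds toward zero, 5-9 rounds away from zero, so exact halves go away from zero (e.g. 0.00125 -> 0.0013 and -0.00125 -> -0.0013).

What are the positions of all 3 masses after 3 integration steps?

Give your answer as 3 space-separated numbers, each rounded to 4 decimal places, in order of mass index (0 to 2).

Step 0: x=[4.0000 9.0000 17.0000] v=[0.0000 -2.0000 0.0000]
Step 1: x=[4.2500 9.2500 16.6250] v=[1.0000 1.0000 -1.5000]
Step 2: x=[4.6875 10.0938 15.9531] v=[1.7500 3.3750 -2.6875]
Step 3: x=[5.3047 11.0508 15.1738] v=[2.4688 3.8280 -3.1172]

Answer: 5.3047 11.0508 15.1738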